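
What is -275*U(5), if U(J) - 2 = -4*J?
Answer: 4950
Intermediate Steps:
U(J) = 2 - 4*J
-275*U(5) = -275*(2 - 4*5) = -275*(2 - 20) = -275*(-18) = 4950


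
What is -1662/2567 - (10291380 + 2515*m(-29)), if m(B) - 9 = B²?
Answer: -31905578372/2567 ≈ -1.2429e+7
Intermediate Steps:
m(B) = 9 + B²
-1662/2567 - (10291380 + 2515*m(-29)) = -1662/2567 - (10314015 + 2115115) = -1662*1/2567 - 2515/(1/((9 + 841) + 4092)) = -1662/2567 - 2515/(1/(850 + 4092)) = -1662/2567 - 2515/(1/4942) = -1662/2567 - 2515/1/4942 = -1662/2567 - 2515*4942 = -1662/2567 - 12429130 = -31905578372/2567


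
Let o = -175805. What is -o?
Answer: 175805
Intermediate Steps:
-o = -1*(-175805) = 175805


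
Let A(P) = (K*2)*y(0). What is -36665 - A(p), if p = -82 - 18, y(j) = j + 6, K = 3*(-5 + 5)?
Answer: -36665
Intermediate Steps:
K = 0 (K = 3*0 = 0)
y(j) = 6 + j
p = -100
A(P) = 0 (A(P) = (0*2)*(6 + 0) = 0*6 = 0)
-36665 - A(p) = -36665 - 1*0 = -36665 + 0 = -36665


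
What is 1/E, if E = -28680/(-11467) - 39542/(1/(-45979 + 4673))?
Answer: 11467/18729301705564 ≈ 6.1225e-10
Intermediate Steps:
E = 18729301705564/11467 (E = -28680*(-1/11467) - 39542/(1/(-41306)) = 28680/11467 - 39542/(-1/41306) = 28680/11467 - 39542*(-41306) = 28680/11467 + 1633321852 = 18729301705564/11467 ≈ 1.6333e+9)
1/E = 1/(18729301705564/11467) = 11467/18729301705564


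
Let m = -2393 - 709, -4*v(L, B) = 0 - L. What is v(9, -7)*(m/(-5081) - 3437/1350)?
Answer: -13275697/3048600 ≈ -4.3547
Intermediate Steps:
v(L, B) = L/4 (v(L, B) = -(0 - L)/4 = -(-1)*L/4 = L/4)
m = -3102
v(9, -7)*(m/(-5081) - 3437/1350) = ((¼)*9)*(-3102/(-5081) - 3437/1350) = 9*(-3102*(-1/5081) - 3437*1/1350)/4 = 9*(3102/5081 - 3437/1350)/4 = (9/4)*(-13275697/6859350) = -13275697/3048600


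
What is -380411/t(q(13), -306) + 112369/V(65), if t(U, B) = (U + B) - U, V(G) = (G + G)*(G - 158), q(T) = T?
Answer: 380398673/308295 ≈ 1233.9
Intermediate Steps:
V(G) = 2*G*(-158 + G) (V(G) = (2*G)*(-158 + G) = 2*G*(-158 + G))
t(U, B) = B (t(U, B) = (B + U) - U = B)
-380411/t(q(13), -306) + 112369/V(65) = -380411/(-306) + 112369/((2*65*(-158 + 65))) = -380411*(-1/306) + 112369/((2*65*(-93))) = 380411/306 + 112369/(-12090) = 380411/306 + 112369*(-1/12090) = 380411/306 - 112369/12090 = 380398673/308295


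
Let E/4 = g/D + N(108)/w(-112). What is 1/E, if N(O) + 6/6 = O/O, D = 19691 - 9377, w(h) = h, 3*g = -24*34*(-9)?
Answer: 573/544 ≈ 1.0533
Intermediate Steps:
g = 2448 (g = (-24*34*(-9))/3 = (-816*(-9))/3 = (⅓)*7344 = 2448)
D = 10314
N(O) = 0 (N(O) = -1 + O/O = -1 + 1 = 0)
E = 544/573 (E = 4*(2448/10314 + 0/(-112)) = 4*(2448*(1/10314) + 0*(-1/112)) = 4*(136/573 + 0) = 4*(136/573) = 544/573 ≈ 0.94939)
1/E = 1/(544/573) = 573/544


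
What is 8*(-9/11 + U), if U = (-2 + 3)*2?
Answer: 104/11 ≈ 9.4545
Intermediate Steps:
U = 2 (U = 1*2 = 2)
8*(-9/11 + U) = 8*(-9/11 + 2) = 8*(13/11) = 104/11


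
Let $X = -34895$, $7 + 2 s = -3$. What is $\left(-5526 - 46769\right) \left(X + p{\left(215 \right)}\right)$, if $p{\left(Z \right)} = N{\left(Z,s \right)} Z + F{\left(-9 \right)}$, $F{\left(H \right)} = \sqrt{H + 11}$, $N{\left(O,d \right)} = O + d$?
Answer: $-536285225 - 52295 \sqrt{2} \approx -5.3636 \cdot 10^{8}$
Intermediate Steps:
$s = -5$ ($s = - \frac{7}{2} + \frac{1}{2} \left(-3\right) = - \frac{7}{2} - \frac{3}{2} = -5$)
$F{\left(H \right)} = \sqrt{11 + H}$
$p{\left(Z \right)} = \sqrt{2} + Z \left(-5 + Z\right)$ ($p{\left(Z \right)} = \left(Z - 5\right) Z + \sqrt{11 - 9} = \left(-5 + Z\right) Z + \sqrt{2} = Z \left(-5 + Z\right) + \sqrt{2} = \sqrt{2} + Z \left(-5 + Z\right)$)
$\left(-5526 - 46769\right) \left(X + p{\left(215 \right)}\right) = \left(-5526 - 46769\right) \left(-34895 + \left(\sqrt{2} + 215 \left(-5 + 215\right)\right)\right) = - 52295 \left(-34895 + \left(\sqrt{2} + 215 \cdot 210\right)\right) = - 52295 \left(-34895 + \left(\sqrt{2} + 45150\right)\right) = - 52295 \left(-34895 + \left(45150 + \sqrt{2}\right)\right) = - 52295 \left(10255 + \sqrt{2}\right) = -536285225 - 52295 \sqrt{2}$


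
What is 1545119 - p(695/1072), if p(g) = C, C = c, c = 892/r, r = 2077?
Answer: 3209211271/2077 ≈ 1.5451e+6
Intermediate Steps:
c = 892/2077 ≈ 0.42947
C = 892/2077 ≈ 0.42947
p(g) = 892/2077
1545119 - p(695/1072) = 1545119 - 1*892/2077 = 1545119 - 892/2077 = 3209211271/2077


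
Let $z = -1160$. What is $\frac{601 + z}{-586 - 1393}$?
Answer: $\frac{559}{1979} \approx 0.28247$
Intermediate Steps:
$\frac{601 + z}{-586 - 1393} = \frac{601 - 1160}{-586 - 1393} = - \frac{559}{-1979} = \left(-559\right) \left(- \frac{1}{1979}\right) = \frac{559}{1979}$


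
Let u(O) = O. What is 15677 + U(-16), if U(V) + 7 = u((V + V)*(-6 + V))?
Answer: 16374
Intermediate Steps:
U(V) = -7 + 2*V*(-6 + V) (U(V) = -7 + (V + V)*(-6 + V) = -7 + (2*V)*(-6 + V) = -7 + 2*V*(-6 + V))
15677 + U(-16) = 15677 + (-7 + 2*(-16)*(-6 - 16)) = 15677 + (-7 + 2*(-16)*(-22)) = 15677 + (-7 + 704) = 15677 + 697 = 16374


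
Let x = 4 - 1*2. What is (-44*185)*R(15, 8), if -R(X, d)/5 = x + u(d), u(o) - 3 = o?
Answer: 529100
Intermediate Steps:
x = 2 (x = 4 - 2 = 2)
u(o) = 3 + o
R(X, d) = -25 - 5*d (R(X, d) = -5*(2 + (3 + d)) = -5*(5 + d) = -25 - 5*d)
(-44*185)*R(15, 8) = (-44*185)*(-25 - 5*8) = -8140*(-25 - 40) = -8140*(-65) = 529100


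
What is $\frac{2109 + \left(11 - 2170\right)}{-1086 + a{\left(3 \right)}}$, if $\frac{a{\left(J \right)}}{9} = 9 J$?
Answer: $\frac{50}{843} \approx 0.059312$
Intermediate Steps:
$a{\left(J \right)} = 81 J$ ($a{\left(J \right)} = 9 \cdot 9 J = 81 J$)
$\frac{2109 + \left(11 - 2170\right)}{-1086 + a{\left(3 \right)}} = \frac{2109 + \left(11 - 2170\right)}{-1086 + 81 \cdot 3} = \frac{2109 - 2159}{-1086 + 243} = - \frac{50}{-843} = \left(-50\right) \left(- \frac{1}{843}\right) = \frac{50}{843}$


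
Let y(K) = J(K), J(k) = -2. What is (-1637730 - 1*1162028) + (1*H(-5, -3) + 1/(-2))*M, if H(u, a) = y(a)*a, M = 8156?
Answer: -2754900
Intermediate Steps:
y(K) = -2
H(u, a) = -2*a
(-1637730 - 1*1162028) + (1*H(-5, -3) + 1/(-2))*M = (-1637730 - 1*1162028) + (1*(-2*(-3)) + 1/(-2))*8156 = (-1637730 - 1162028) + (1*6 + 1*(-½))*8156 = -2799758 + (6 - ½)*8156 = -2799758 + (11/2)*8156 = -2799758 + 44858 = -2754900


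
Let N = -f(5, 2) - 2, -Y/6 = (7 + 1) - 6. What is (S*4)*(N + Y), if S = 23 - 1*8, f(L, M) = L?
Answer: -1140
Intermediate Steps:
S = 15 (S = 23 - 8 = 15)
Y = -12 (Y = -6*((7 + 1) - 6) = -6*(8 - 6) = -6*2 = -12)
N = -7 (N = -1*5 - 2 = -5 - 2 = -7)
(S*4)*(N + Y) = (15*4)*(-7 - 12) = 60*(-19) = -1140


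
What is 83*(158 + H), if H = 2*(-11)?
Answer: 11288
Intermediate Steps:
H = -22
83*(158 + H) = 83*(158 - 22) = 83*136 = 11288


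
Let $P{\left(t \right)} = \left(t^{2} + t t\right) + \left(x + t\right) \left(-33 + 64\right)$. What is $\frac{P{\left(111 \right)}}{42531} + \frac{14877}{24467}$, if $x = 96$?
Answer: $\frac{464218080}{346868659} \approx 1.3383$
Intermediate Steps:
$P{\left(t \right)} = 2976 + 2 t^{2} + 31 t$ ($P{\left(t \right)} = \left(t^{2} + t t\right) + \left(96 + t\right) \left(-33 + 64\right) = \left(t^{2} + t^{2}\right) + \left(96 + t\right) 31 = 2 t^{2} + \left(2976 + 31 t\right) = 2976 + 2 t^{2} + 31 t$)
$\frac{P{\left(111 \right)}}{42531} + \frac{14877}{24467} = \frac{2976 + 2 \cdot 111^{2} + 31 \cdot 111}{42531} + \frac{14877}{24467} = \left(2976 + 2 \cdot 12321 + 3441\right) \frac{1}{42531} + 14877 \cdot \frac{1}{24467} = \left(2976 + 24642 + 3441\right) \frac{1}{42531} + \frac{14877}{24467} = 31059 \cdot \frac{1}{42531} + \frac{14877}{24467} = \frac{10353}{14177} + \frac{14877}{24467} = \frac{464218080}{346868659}$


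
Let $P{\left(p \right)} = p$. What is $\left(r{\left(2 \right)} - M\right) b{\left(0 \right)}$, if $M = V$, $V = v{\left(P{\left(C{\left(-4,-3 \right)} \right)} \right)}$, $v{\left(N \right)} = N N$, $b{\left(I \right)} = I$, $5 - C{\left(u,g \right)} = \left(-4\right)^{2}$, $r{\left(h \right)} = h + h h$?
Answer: $0$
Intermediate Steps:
$r{\left(h \right)} = h + h^{2}$
$C{\left(u,g \right)} = -11$ ($C{\left(u,g \right)} = 5 - \left(-4\right)^{2} = 5 - 16 = -11$)
$v{\left(N \right)} = N^{2}$
$V = 121$ ($V = \left(-11\right)^{2} = 121$)
$M = 121$
$\left(r{\left(2 \right)} - M\right) b{\left(0 \right)} = \left(2 \left(1 + 2\right) - 121\right) 0 = \left(2 \cdot 3 - 121\right) 0 = \left(6 - 121\right) 0 = \left(-115\right) 0 = 0$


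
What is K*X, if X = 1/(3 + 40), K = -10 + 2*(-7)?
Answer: -24/43 ≈ -0.55814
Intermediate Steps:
K = -24 (K = -10 - 14 = -24)
X = 1/43 ≈ 0.023256
K*X = -24*1/43 = -24/43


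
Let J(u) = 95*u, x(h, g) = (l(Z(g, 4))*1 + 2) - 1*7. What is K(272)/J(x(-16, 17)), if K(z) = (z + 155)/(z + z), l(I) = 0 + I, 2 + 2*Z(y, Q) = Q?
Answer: -427/206720 ≈ -0.0020656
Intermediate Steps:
Z(y, Q) = -1 + Q/2
l(I) = I
x(h, g) = -4 (x(h, g) = ((-1 + (½)*4)*1 + 2) - 1*7 = ((-1 + 2)*1 + 2) - 7 = (1*1 + 2) - 7 = (1 + 2) - 7 = 3 - 7 = -4)
K(z) = (155 + z)/(2*z) (K(z) = (155 + z)/((2*z)) = (155 + z)*(1/(2*z)) = (155 + z)/(2*z))
K(272)/J(x(-16, 17)) = ((½)*(155 + 272)/272)/((95*(-4))) = ((½)*(1/272)*427)/(-380) = (427/544)*(-1/380) = -427/206720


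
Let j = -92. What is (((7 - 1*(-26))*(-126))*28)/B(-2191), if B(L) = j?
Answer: 29106/23 ≈ 1265.5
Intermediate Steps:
B(L) = -92
(((7 - 1*(-26))*(-126))*28)/B(-2191) = (((7 - 1*(-26))*(-126))*28)/(-92) = (((7 + 26)*(-126))*28)*(-1/92) = ((33*(-126))*28)*(-1/92) = -4158*28*(-1/92) = -116424*(-1/92) = 29106/23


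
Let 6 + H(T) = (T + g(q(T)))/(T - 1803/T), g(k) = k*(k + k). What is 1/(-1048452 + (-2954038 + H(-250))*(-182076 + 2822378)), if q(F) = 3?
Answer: -299/2332070475220260 ≈ -1.2821e-13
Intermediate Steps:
g(k) = 2*k² (g(k) = k*(2*k) = 2*k²)
H(T) = -6 + (18 + T)/(T - 1803/T) (H(T) = -6 + (T + 2*3²)/(T - 1803/T) = -6 + (T + 2*9)/(T - 1803/T) = -6 + (T + 18)/(T - 1803/T) = -6 + (18 + T)/(T - 1803/T))
1/(-1048452 + (-2954038 + H(-250))*(-182076 + 2822378)) = 1/(-1048452 + (-2954038 + (10818 - 5*(-250)² + 18*(-250))/(-1803 + (-250)²))*(-182076 + 2822378)) = 1/(-1048452 + (-2954038 + (10818 - 5*62500 - 4500)/(-1803 + 62500))*2640302) = 1/(-1048452 + (-2954038 + (10818 - 312500 - 4500)/60697)*2640302) = 1/(-1048452 + (-2954038 + (1/60697)*(-306182))*2640302) = 1/(-1048452 + (-2954038 - 10558/2093)*2640302) = 1/(-1048452 - 6182812092/2093*2640302) = 1/(-1048452 - 2332070161733112/299) = 1/(-2332070475220260/299) = -299/2332070475220260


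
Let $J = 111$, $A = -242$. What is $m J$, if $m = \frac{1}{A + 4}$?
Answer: $- \frac{111}{238} \approx -0.46639$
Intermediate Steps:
$m = - \frac{1}{238}$ ($m = \frac{1}{-242 + 4} = \frac{1}{-238} = - \frac{1}{238} \approx -0.0042017$)
$m J = \left(- \frac{1}{238}\right) 111 = - \frac{111}{238}$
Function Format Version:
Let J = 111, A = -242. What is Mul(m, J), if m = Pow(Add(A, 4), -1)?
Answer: Rational(-111, 238) ≈ -0.46639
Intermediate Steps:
m = Rational(-1, 238) (m = Pow(Add(-242, 4), -1) = Pow(-238, -1) = Rational(-1, 238) ≈ -0.0042017)
Mul(m, J) = Mul(Rational(-1, 238), 111) = Rational(-111, 238)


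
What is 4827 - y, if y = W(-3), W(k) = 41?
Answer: 4786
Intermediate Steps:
y = 41
4827 - y = 4827 - 1*41 = 4827 - 41 = 4786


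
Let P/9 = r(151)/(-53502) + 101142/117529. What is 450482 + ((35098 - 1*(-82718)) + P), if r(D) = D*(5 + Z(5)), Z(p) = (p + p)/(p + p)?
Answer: 595587723866729/1048006093 ≈ 5.6831e+5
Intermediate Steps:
Z(p) = 1 (Z(p) = (2*p)/((2*p)) = (2*p)*(1/(2*p)) = 1)
r(D) = 6*D (r(D) = D*(5 + 1) = D*6 = 6*D)
P = 7957227015/1048006093 (P = 9*((6*151)/(-53502) + 101142/117529) = 9*(906*(-1/53502) + 101142*(1/117529)) = 9*(-151/8917 + 101142/117529) = 9*(884136335/1048006093) = 7957227015/1048006093 ≈ 7.5927)
450482 + ((35098 - 1*(-82718)) + P) = 450482 + ((35098 - 1*(-82718)) + 7957227015/1048006093) = 450482 + ((35098 + 82718) + 7957227015/1048006093) = 450482 + (117816 + 7957227015/1048006093) = 450482 + 123479843079903/1048006093 = 595587723866729/1048006093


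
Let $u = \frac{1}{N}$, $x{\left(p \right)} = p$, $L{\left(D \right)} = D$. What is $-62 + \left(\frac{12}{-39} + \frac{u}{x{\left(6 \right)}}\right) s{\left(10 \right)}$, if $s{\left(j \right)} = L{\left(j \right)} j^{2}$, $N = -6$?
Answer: $- \frac{46504}{117} \approx -397.47$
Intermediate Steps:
$u = - \frac{1}{6}$ ($u = \frac{1}{-6} = - \frac{1}{6} \approx -0.16667$)
$s{\left(j \right)} = j^{3}$ ($s{\left(j \right)} = j j^{2} = j^{3}$)
$-62 + \left(\frac{12}{-39} + \frac{u}{x{\left(6 \right)}}\right) s{\left(10 \right)} = -62 + \left(\frac{12}{-39} - \frac{1}{6 \cdot 6}\right) 10^{3} = -62 + \left(12 \left(- \frac{1}{39}\right) - \frac{1}{36}\right) 1000 = -62 + \left(- \frac{4}{13} - \frac{1}{36}\right) 1000 = -62 - \frac{39250}{117} = - \frac{46504}{117}$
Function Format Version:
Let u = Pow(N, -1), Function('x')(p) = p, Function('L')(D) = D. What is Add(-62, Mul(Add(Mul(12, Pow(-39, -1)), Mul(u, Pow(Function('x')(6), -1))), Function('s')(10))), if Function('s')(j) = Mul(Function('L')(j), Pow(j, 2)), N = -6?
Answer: Rational(-46504, 117) ≈ -397.47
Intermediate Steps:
u = Rational(-1, 6) (u = Pow(-6, -1) = Rational(-1, 6) ≈ -0.16667)
Function('s')(j) = Pow(j, 3) (Function('s')(j) = Mul(j, Pow(j, 2)) = Pow(j, 3))
Add(-62, Mul(Add(Mul(12, Pow(-39, -1)), Mul(u, Pow(Function('x')(6), -1))), Function('s')(10))) = Add(-62, Mul(Add(Mul(12, Pow(-39, -1)), Mul(Rational(-1, 6), Pow(6, -1))), Pow(10, 3))) = Add(-62, Mul(Add(Mul(12, Rational(-1, 39)), Mul(Rational(-1, 6), Rational(1, 6))), 1000)) = Add(-62, Mul(Add(Rational(-4, 13), Rational(-1, 36)), 1000)) = Add(-62, Mul(Rational(-157, 468), 1000)) = Add(-62, Rational(-39250, 117)) = Rational(-46504, 117)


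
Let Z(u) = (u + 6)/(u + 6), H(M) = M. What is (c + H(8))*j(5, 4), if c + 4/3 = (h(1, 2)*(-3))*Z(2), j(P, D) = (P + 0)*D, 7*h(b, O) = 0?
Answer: 400/3 ≈ 133.33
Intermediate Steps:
h(b, O) = 0 (h(b, O) = (1/7)*0 = 0)
j(P, D) = D*P (j(P, D) = P*D = D*P)
Z(u) = 1 (Z(u) = (6 + u)/(6 + u) = 1)
c = -4/3 (c = -4/3 + (0*(-3))*1 = -4/3 + 0*1 = -4/3 + 0 = -4/3 ≈ -1.3333)
(c + H(8))*j(5, 4) = (-4/3 + 8)*(4*5) = (20/3)*20 = 400/3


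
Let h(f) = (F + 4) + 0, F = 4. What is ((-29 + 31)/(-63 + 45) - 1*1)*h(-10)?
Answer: -80/9 ≈ -8.8889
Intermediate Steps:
h(f) = 8 (h(f) = (4 + 4) + 0 = 8 + 0 = 8)
((-29 + 31)/(-63 + 45) - 1*1)*h(-10) = ((-29 + 31)/(-63 + 45) - 1*1)*8 = (2/(-18) - 1)*8 = (2*(-1/18) - 1)*8 = (-⅑ - 1)*8 = -10/9*8 = -80/9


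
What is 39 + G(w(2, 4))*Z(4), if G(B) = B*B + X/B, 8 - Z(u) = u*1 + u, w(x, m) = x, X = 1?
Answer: 39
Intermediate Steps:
Z(u) = 8 - 2*u (Z(u) = 8 - (u*1 + u) = 8 - (u + u) = 8 - 2*u)
G(B) = 1/B + B² (G(B) = B*B + 1/B = B² + 1/B = 1/B + B²)
39 + G(w(2, 4))*Z(4) = 39 + ((1 + 2³)/2)*(8 - 2*4) = 39 + ((1 + 8)/2)*(8 - 8) = 39 + ((½)*9)*0 = 39 + (9/2)*0 = 39 + 0 = 39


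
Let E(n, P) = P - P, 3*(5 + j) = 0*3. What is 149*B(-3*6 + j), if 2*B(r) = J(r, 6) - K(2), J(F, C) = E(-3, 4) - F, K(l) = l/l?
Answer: 1639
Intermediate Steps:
K(l) = 1
j = -5 (j = -5 + (0*3)/3 = -5 + (⅓)*0 = -5 + 0 = -5)
E(n, P) = 0
J(F, C) = -F (J(F, C) = 0 - F = -F)
B(r) = -½ - r/2 (B(r) = (-r - 1*1)/2 = (-r - 1)/2 = (-1 - r)/2 = -½ - r/2)
149*B(-3*6 + j) = 149*(-½ - (-3*6 - 5)/2) = 149*(-½ - (-18 - 5)/2) = 149*(-½ - ½*(-23)) = 149*(-½ + 23/2) = 149*11 = 1639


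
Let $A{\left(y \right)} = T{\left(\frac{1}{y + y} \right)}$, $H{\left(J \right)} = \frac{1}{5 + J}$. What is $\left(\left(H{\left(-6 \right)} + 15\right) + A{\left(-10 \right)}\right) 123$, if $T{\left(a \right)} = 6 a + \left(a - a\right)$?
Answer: $\frac{16851}{10} \approx 1685.1$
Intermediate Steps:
$T{\left(a \right)} = 6 a$ ($T{\left(a \right)} = 6 a + 0 = 6 a$)
$A{\left(y \right)} = \frac{3}{y}$ ($A{\left(y \right)} = \frac{6}{y + y} = \frac{6}{2 y} = 6 \frac{1}{2 y} = \frac{3}{y}$)
$\left(\left(H{\left(-6 \right)} + 15\right) + A{\left(-10 \right)}\right) 123 = \left(\left(\frac{1}{5 - 6} + 15\right) + \frac{3}{-10}\right) 123 = \left(\left(\frac{1}{-1} + 15\right) + 3 \left(- \frac{1}{10}\right)\right) 123 = \left(\left(-1 + 15\right) - \frac{3}{10}\right) 123 = \left(14 - \frac{3}{10}\right) 123 = \frac{137}{10} \cdot 123 = \frac{16851}{10}$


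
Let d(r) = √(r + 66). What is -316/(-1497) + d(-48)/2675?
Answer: 316/1497 + 3*√2/2675 ≈ 0.21267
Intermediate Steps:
d(r) = √(66 + r)
-316/(-1497) + d(-48)/2675 = -316/(-1497) + √(66 - 48)/2675 = -316*(-1/1497) + √18*(1/2675) = 316/1497 + (3*√2)*(1/2675) = 316/1497 + 3*√2/2675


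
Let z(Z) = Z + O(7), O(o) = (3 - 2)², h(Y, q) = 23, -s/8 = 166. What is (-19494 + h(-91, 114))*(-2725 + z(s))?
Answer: 78896492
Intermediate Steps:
s = -1328 (s = -8*166 = -1328)
O(o) = 1 (O(o) = 1² = 1)
z(Z) = 1 + Z (z(Z) = Z + 1 = 1 + Z)
(-19494 + h(-91, 114))*(-2725 + z(s)) = (-19494 + 23)*(-2725 + (1 - 1328)) = -19471*(-2725 - 1327) = -19471*(-4052) = 78896492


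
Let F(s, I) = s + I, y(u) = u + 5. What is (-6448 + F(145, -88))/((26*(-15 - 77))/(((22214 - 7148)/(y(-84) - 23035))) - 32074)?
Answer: 6877629/30567014 ≈ 0.22500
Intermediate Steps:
y(u) = 5 + u
F(s, I) = I + s
(-6448 + F(145, -88))/((26*(-15 - 77))/(((22214 - 7148)/(y(-84) - 23035))) - 32074) = (-6448 + (-88 + 145))/((26*(-15 - 77))/(((22214 - 7148)/((5 - 84) - 23035))) - 32074) = (-6448 + 57)/((26*(-92))/((15066/(-79 - 23035))) - 32074) = -6391/(-2392/(15066/(-23114)) - 32074) = -6391/(-2392/(15066*(-1/23114)) - 32074) = -6391/(-2392/(-7533/11557) - 32074) = -6391/(-2392*(-11557/7533) - 32074) = -6391/(27644344/7533 - 32074) = -6391/(-213969098/7533) = -6391*(-7533/213969098) = 6877629/30567014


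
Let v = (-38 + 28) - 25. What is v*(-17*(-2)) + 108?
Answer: -1082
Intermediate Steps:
v = -35 (v = -10 - 25 = -35)
v*(-17*(-2)) + 108 = -(-595)*(-2) + 108 = -35*34 + 108 = -1190 + 108 = -1082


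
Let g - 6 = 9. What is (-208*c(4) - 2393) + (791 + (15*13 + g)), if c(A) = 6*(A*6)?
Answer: -31344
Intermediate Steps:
g = 15 (g = 6 + 9 = 15)
c(A) = 36*A (c(A) = 6*(6*A) = 36*A)
(-208*c(4) - 2393) + (791 + (15*13 + g)) = (-7488*4 - 2393) + (791 + (15*13 + 15)) = (-208*144 - 2393) + (791 + (195 + 15)) = (-29952 - 2393) + (791 + 210) = -32345 + 1001 = -31344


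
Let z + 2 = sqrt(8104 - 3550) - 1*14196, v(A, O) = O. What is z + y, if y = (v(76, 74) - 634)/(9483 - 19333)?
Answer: -13984974/985 + 3*sqrt(506) ≈ -14130.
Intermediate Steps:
y = 56/985 (y = (74 - 634)/(9483 - 19333) = -560/(-9850) = -560*(-1/9850) = 56/985 ≈ 0.056853)
z = -14198 + 3*sqrt(506) (z = -2 + (sqrt(8104 - 3550) - 1*14196) = -2 + (sqrt(4554) - 14196) = -2 + (3*sqrt(506) - 14196) = -2 + (-14196 + 3*sqrt(506)) = -14198 + 3*sqrt(506) ≈ -14131.)
z + y = (-14198 + 3*sqrt(506)) + 56/985 = -13984974/985 + 3*sqrt(506)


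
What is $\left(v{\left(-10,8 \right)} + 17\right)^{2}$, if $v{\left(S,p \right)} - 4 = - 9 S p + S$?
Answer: $534361$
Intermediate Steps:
$v{\left(S,p \right)} = 4 + S - 9 S p$ ($v{\left(S,p \right)} = 4 + \left(- 9 S p + S\right) = 4 - \left(- S + 9 S p\right) = 4 + S - 9 S p$)
$\left(v{\left(-10,8 \right)} + 17\right)^{2} = \left(\left(4 - 10 - \left(-90\right) 8\right) + 17\right)^{2} = \left(\left(4 - 10 + 720\right) + 17\right)^{2} = \left(714 + 17\right)^{2} = 731^{2} = 534361$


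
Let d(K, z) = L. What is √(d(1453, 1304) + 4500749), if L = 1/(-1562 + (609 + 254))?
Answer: 5*√87962818458/699 ≈ 2121.5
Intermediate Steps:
L = -1/699 (L = 1/(-1562 + 863) = 1/(-699) = -1/699 ≈ -0.0014306)
d(K, z) = -1/699
√(d(1453, 1304) + 4500749) = √(-1/699 + 4500749) = √(3146023550/699) = 5*√87962818458/699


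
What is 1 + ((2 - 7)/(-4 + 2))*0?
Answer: 1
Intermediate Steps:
1 + ((2 - 7)/(-4 + 2))*0 = 1 - 5/(-2)*0 = 1 - 5*(-½)*0 = 1 + (5/2)*0 = 1 + 0 = 1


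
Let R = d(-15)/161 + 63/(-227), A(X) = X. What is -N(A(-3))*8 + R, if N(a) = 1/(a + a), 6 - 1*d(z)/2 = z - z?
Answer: 123931/109641 ≈ 1.1303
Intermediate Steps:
d(z) = 12 (d(z) = 12 - 2*(z - z) = 12 - 2*0 = 12 + 0 = 12)
R = -7419/36547 (R = 12/161 + 63/(-227) = 12*(1/161) + 63*(-1/227) = 12/161 - 63/227 = -7419/36547 ≈ -0.20300)
N(a) = 1/(2*a)
-N(A(-3))*8 + R = -1/(2*(-3))*8 - 7419/36547 = -(-1)/(2*3)*8 - 7419/36547 = -1*(-1/6)*8 - 7419/36547 = (1/6)*8 - 7419/36547 = 4/3 - 7419/36547 = 123931/109641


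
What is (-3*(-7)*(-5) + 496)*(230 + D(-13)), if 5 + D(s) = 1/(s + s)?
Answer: 2286959/26 ≈ 87960.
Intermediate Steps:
D(s) = -5 + 1/(2*s) (D(s) = -5 + 1/(s + s) = -5 + 1/(2*s))
(-3*(-7)*(-5) + 496)*(230 + D(-13)) = (-3*(-7)*(-5) + 496)*(230 + (-5 + (1/2)/(-13))) = (21*(-5) + 496)*(230 + (-5 + (1/2)*(-1/13))) = (-105 + 496)*(230 + (-5 - 1/26)) = 391*(230 - 131/26) = 391*(5849/26) = 2286959/26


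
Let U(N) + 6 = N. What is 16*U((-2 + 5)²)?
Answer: 48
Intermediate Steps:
U(N) = -6 + N
16*U((-2 + 5)²) = 16*(-6 + (-2 + 5)²) = 16*(-6 + 3²) = 16*(-6 + 9) = 16*3 = 48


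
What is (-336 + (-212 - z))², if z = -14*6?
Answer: 215296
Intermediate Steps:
z = -84
(-336 + (-212 - z))² = (-336 + (-212 - 1*(-84)))² = (-336 + (-212 + 84))² = (-336 - 128)² = (-464)² = 215296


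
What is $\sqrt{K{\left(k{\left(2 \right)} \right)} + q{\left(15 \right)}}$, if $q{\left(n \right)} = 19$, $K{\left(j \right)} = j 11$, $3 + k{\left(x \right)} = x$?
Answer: $2 \sqrt{2} \approx 2.8284$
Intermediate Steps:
$k{\left(x \right)} = -3 + x$
$K{\left(j \right)} = 11 j$
$\sqrt{K{\left(k{\left(2 \right)} \right)} + q{\left(15 \right)}} = \sqrt{11 \left(-3 + 2\right) + 19} = \sqrt{11 \left(-1\right) + 19} = \sqrt{-11 + 19} = \sqrt{8} = 2 \sqrt{2}$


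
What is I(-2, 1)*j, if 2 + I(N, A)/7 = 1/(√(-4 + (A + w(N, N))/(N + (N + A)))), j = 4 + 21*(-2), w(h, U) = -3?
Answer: 532 + 133*I*√30/5 ≈ 532.0 + 145.69*I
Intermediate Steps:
j = -38 (j = 4 - 42 = -38)
I(N, A) = -14 + 7/√(-4 + (-3 + A)/(A + 2*N)) (I(N, A) = -14 + 7/(√(-4 + (A - 3)/(N + (N + A)))) = -14 + 7/(√(-4 + (-3 + A)/(N + (A + N)))) = -14 + 7/(√(-4 + (-3 + A)/(A + 2*N))) = -14 + 7/√(-4 + (-3 + A)/(A + 2*N)))
I(-2, 1)*j = (-14 + 7/√(-3/(1 + 2*(-2)) - 8*(-2)/(1 + 2*(-2)) - 3*1/(1 + 2*(-2))))*(-38) = (-14 + 7/√(-3/(1 - 4) - 8*(-2)/(1 - 4) - 3*1/(1 - 4)))*(-38) = (-14 + 7/√(-3/(-3) - 8*(-2)/(-3) - 3*1/(-3)))*(-38) = (-14 + 7/√(-3*(-⅓) - 8*(-2)*(-⅓) - 3*1*(-⅓)))*(-38) = (-14 + 7/√(1 - 16/3 + 1))*(-38) = (-14 + 7/√(-10/3))*(-38) = (-14 + 7*(-I*√30/10))*(-38) = (-14 - 7*I*√30/10)*(-38) = 532 + 133*I*√30/5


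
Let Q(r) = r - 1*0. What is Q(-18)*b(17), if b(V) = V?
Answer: -306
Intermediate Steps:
Q(r) = r (Q(r) = r + 0 = r)
Q(-18)*b(17) = -18*17 = -306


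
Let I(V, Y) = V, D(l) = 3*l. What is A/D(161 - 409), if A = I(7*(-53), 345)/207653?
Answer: 371/154493832 ≈ 2.4014e-6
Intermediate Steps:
A = -371/207653 (A = (7*(-53))/207653 = -371*1/207653 = -371/207653 ≈ -0.0017866)
A/D(161 - 409) = -371*1/(3*(161 - 409))/207653 = -371/(207653*(3*(-248))) = -371/207653/(-744) = -371/207653*(-1/744) = 371/154493832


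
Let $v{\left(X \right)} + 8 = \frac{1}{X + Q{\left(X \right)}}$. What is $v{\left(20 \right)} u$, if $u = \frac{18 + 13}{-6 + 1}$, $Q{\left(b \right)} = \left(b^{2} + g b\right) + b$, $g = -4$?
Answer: $\frac{89249}{1800} \approx 49.583$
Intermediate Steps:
$Q{\left(b \right)} = b^{2} - 3 b$ ($Q{\left(b \right)} = \left(b^{2} - 4 b\right) + b = b^{2} - 3 b$)
$v{\left(X \right)} = -8 + \frac{1}{X + X \left(-3 + X\right)}$
$u = - \frac{31}{5}$ ($u = \frac{31}{-5} = 31 \left(- \frac{1}{5}\right) = - \frac{31}{5} \approx -6.2$)
$v{\left(20 \right)} u = \frac{1 - 8 \cdot 20^{2} + 16 \cdot 20}{20 \left(-2 + 20\right)} \left(- \frac{31}{5}\right) = \frac{1 - 3200 + 320}{20 \cdot 18} \left(- \frac{31}{5}\right) = \frac{1}{20} \cdot \frac{1}{18} \left(1 - 3200 + 320\right) \left(- \frac{31}{5}\right) = \frac{1}{20} \cdot \frac{1}{18} \left(-2879\right) \left(- \frac{31}{5}\right) = \left(- \frac{2879}{360}\right) \left(- \frac{31}{5}\right) = \frac{89249}{1800}$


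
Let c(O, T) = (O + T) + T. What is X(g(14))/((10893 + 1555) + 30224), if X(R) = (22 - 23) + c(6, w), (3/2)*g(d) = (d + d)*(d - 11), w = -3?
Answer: -1/42672 ≈ -2.3435e-5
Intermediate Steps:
c(O, T) = O + 2*T
g(d) = 4*d*(-11 + d)/3 (g(d) = 2*((d + d)*(d - 11))/3 = 2*((2*d)*(-11 + d))/3 = 2*(2*d*(-11 + d))/3 = 4*d*(-11 + d)/3)
X(R) = -1 (X(R) = (22 - 23) + (6 + 2*(-3)) = -1 + (6 - 6) = -1 + 0 = -1)
X(g(14))/((10893 + 1555) + 30224) = -1/((10893 + 1555) + 30224) = -1/(12448 + 30224) = -1/42672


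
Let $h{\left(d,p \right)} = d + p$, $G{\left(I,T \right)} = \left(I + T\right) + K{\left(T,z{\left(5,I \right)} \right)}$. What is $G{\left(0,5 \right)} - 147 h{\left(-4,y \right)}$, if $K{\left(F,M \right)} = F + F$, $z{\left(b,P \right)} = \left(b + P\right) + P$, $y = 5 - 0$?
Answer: $-132$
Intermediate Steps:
$y = 5$ ($y = 5 + 0 = 5$)
$z{\left(b,P \right)} = b + 2 P$ ($z{\left(b,P \right)} = \left(P + b\right) + P = b + 2 P$)
$K{\left(F,M \right)} = 2 F$
$G{\left(I,T \right)} = I + 3 T$ ($G{\left(I,T \right)} = \left(I + T\right) + 2 T = I + 3 T$)
$G{\left(0,5 \right)} - 147 h{\left(-4,y \right)} = \left(0 + 3 \cdot 5\right) - 147 \left(-4 + 5\right) = \left(0 + 15\right) - 147 = 15 - 147 = -132$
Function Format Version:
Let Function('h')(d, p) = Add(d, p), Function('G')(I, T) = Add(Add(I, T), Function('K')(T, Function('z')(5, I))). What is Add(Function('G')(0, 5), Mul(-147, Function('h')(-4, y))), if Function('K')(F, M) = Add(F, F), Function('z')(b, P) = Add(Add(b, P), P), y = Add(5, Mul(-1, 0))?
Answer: -132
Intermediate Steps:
y = 5 (y = Add(5, 0) = 5)
Function('z')(b, P) = Add(b, Mul(2, P)) (Function('z')(b, P) = Add(Add(P, b), P) = Add(b, Mul(2, P)))
Function('K')(F, M) = Mul(2, F)
Function('G')(I, T) = Add(I, Mul(3, T)) (Function('G')(I, T) = Add(Add(I, T), Mul(2, T)) = Add(I, Mul(3, T)))
Add(Function('G')(0, 5), Mul(-147, Function('h')(-4, y))) = Add(Add(0, Mul(3, 5)), Mul(-147, Add(-4, 5))) = Add(Add(0, 15), Mul(-147, 1)) = Add(15, -147) = -132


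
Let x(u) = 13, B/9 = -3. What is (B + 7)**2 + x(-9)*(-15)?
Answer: 205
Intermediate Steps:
B = -27 (B = 9*(-3) = -27)
(B + 7)**2 + x(-9)*(-15) = (-27 + 7)**2 + 13*(-15) = (-20)**2 - 195 = 400 - 195 = 205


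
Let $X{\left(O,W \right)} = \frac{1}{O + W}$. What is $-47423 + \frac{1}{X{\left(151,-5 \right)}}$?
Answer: $-47277$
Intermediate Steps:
$-47423 + \frac{1}{X{\left(151,-5 \right)}} = -47423 + \frac{1}{\frac{1}{151 - 5}} = -47423 + \frac{1}{\frac{1}{146}} = -47423 + 146 = -47277$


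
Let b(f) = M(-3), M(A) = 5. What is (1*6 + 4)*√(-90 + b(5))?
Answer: 10*I*√85 ≈ 92.195*I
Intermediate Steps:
b(f) = 5
(1*6 + 4)*√(-90 + b(5)) = (1*6 + 4)*√(-90 + 5) = (6 + 4)*√(-85) = 10*(I*√85) = 10*I*√85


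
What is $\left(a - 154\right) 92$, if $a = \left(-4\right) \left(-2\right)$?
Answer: $-13432$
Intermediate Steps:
$a = 8$
$\left(a - 154\right) 92 = \left(8 - 154\right) 92 = \left(-146\right) 92 = -13432$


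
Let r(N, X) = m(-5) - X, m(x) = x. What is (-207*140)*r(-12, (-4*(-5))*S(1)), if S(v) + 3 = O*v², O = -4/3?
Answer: -2366700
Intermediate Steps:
O = -4/3 (O = -4*⅓ = -4/3 ≈ -1.3333)
S(v) = -3 - 4*v²/3
r(N, X) = -5 - X
(-207*140)*r(-12, (-4*(-5))*S(1)) = (-207*140)*(-5 - (-4*(-5))*(-3 - 4/3*1²)) = -28980*(-5 - 20*(-3 - 4/3*1)) = -28980*(-5 - 20*(-3 - 4/3)) = -28980*(-5 - 20*(-13)/3) = -28980*(-5 - 1*(-260/3)) = -28980*(-5 + 260/3) = -28980*245/3 = -2366700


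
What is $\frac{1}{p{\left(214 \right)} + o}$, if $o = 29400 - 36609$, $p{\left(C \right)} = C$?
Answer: $- \frac{1}{6995} \approx -0.00014296$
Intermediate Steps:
$o = -7209$
$\frac{1}{p{\left(214 \right)} + o} = \frac{1}{214 - 7209} = \frac{1}{-6995} = - \frac{1}{6995}$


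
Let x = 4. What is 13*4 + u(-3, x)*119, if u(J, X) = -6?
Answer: -662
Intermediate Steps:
13*4 + u(-3, x)*119 = 13*4 - 6*119 = 52 - 714 = -662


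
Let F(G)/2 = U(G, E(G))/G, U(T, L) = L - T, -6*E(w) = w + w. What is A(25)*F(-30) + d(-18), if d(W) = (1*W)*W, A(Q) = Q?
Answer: 772/3 ≈ 257.33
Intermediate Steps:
E(w) = -w/3 (E(w) = -(w + w)/6 = -w/3)
F(G) = -8/3 (F(G) = 2*((-G/3 - G)/G) = 2*((-4*G/3)/G) = 2*(-4/3) = -8/3)
d(W) = W² (d(W) = W*W = W²)
A(25)*F(-30) + d(-18) = 25*(-8/3) + (-18)² = -200/3 + 324 = 772/3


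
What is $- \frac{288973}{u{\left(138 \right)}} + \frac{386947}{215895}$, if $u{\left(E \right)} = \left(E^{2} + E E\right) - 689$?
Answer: $- \frac{47916394982}{8074257105} \approx -5.9345$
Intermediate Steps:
$u{\left(E \right)} = -689 + 2 E^{2}$ ($u{\left(E \right)} = \left(E^{2} + E^{2}\right) - 689 = 2 E^{2} - 689 = -689 + 2 E^{2}$)
$- \frac{288973}{u{\left(138 \right)}} + \frac{386947}{215895} = - \frac{288973}{-689 + 2 \cdot 138^{2}} + \frac{386947}{215895} = - \frac{288973}{-689 + 2 \cdot 19044} + 386947 \cdot \frac{1}{215895} = - \frac{288973}{-689 + 38088} + \frac{386947}{215895} = - \frac{288973}{37399} + \frac{386947}{215895} = - \frac{47916394982}{8074257105}$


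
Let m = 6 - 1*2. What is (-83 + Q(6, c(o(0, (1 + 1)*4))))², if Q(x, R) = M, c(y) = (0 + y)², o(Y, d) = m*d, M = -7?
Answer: 8100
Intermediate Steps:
m = 4 (m = 6 - 2 = 4)
o(Y, d) = 4*d
c(y) = y²
Q(x, R) = -7
(-83 + Q(6, c(o(0, (1 + 1)*4))))² = (-83 - 7)² = (-90)² = 8100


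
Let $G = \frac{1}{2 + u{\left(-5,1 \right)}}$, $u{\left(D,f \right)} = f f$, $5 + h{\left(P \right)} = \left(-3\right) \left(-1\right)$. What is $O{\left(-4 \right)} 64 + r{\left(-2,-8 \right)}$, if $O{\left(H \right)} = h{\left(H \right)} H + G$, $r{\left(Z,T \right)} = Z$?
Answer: $\frac{1594}{3} \approx 531.33$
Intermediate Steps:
$h{\left(P \right)} = -2$ ($h{\left(P \right)} = -5 - -3 = -5 + 3 = -2$)
$u{\left(D,f \right)} = f^{2}$
$G = \frac{1}{3}$ ($G = \frac{1}{2 + 1^{2}} = \frac{1}{2 + 1} = \frac{1}{3} \approx 0.33333$)
$O{\left(H \right)} = \frac{1}{3} - 2 H$ ($O{\left(H \right)} = - 2 H + \frac{1}{3} = \frac{1}{3} - 2 H$)
$O{\left(-4 \right)} 64 + r{\left(-2,-8 \right)} = \left(\frac{1}{3} - -8\right) 64 - 2 = \left(\frac{1}{3} + 8\right) 64 - 2 = \frac{25}{3} \cdot 64 - 2 = \frac{1600}{3} - 2 = \frac{1594}{3}$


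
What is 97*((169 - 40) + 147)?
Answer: 26772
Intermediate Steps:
97*((169 - 40) + 147) = 97*(129 + 147) = 97*276 = 26772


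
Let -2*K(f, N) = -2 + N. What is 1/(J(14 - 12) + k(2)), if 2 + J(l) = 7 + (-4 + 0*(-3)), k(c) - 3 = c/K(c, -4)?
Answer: 3/14 ≈ 0.21429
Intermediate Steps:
K(f, N) = 1 - N/2 (K(f, N) = -(-2 + N)/2 = 1 - N/2)
k(c) = 3 + c/3 (k(c) = 3 + c/(1 - ½*(-4)) = 3 + c/(1 + 2) = 3 + c/3)
J(l) = 1 (J(l) = -2 + (7 + (-4 + 0*(-3))) = -2 + (7 + (-4 + 0)) = -2 + (7 - 4) = -2 + 3 = 1)
1/(J(14 - 12) + k(2)) = 1/(1 + (3 + (⅓)*2)) = 1/(1 + (3 + ⅔)) = 1/(1 + 11/3) = 1/(14/3) = 3/14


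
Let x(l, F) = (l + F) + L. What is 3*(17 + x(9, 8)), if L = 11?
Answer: 135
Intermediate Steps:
x(l, F) = 11 + F + l (x(l, F) = (l + F) + 11 = (F + l) + 11 = 11 + F + l)
3*(17 + x(9, 8)) = 3*(17 + (11 + 8 + 9)) = 3*(17 + 28) = 3*45 = 135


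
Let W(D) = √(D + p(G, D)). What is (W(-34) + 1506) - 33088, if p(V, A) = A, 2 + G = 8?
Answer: -31582 + 2*I*√17 ≈ -31582.0 + 8.2462*I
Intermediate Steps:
G = 6 (G = -2 + 8 = 6)
W(D) = √2*√D (W(D) = √(D + D) = √(2*D) = √2*√D)
(W(-34) + 1506) - 33088 = (√2*√(-34) + 1506) - 33088 = (√2*(I*√34) + 1506) - 33088 = (2*I*√17 + 1506) - 33088 = (1506 + 2*I*√17) - 33088 = -31582 + 2*I*√17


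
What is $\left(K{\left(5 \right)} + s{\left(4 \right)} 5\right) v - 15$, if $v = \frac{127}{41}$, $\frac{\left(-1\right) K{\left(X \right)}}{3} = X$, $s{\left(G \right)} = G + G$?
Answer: $\frac{2560}{41} \approx 62.439$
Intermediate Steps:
$s{\left(G \right)} = 2 G$
$K{\left(X \right)} = - 3 X$
$v = \frac{127}{41}$ ($v = 127 \cdot \frac{1}{41} = \frac{127}{41} \approx 3.0976$)
$\left(K{\left(5 \right)} + s{\left(4 \right)} 5\right) v - 15 = \left(\left(-3\right) 5 + 2 \cdot 4 \cdot 5\right) \frac{127}{41} - 15 = \left(-15 + 8 \cdot 5\right) \frac{127}{41} - 15 = \left(-15 + 40\right) \frac{127}{41} - 15 = 25 \cdot \frac{127}{41} - 15 = \frac{3175}{41} - 15 = \frac{2560}{41}$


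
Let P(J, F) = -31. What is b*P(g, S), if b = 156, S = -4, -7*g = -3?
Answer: -4836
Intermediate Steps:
g = 3/7 (g = -1/7*(-3) = 3/7 ≈ 0.42857)
b*P(g, S) = 156*(-31) = -4836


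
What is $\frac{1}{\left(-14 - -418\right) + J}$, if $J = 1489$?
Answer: $\frac{1}{1893} \approx 0.00052826$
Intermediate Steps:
$\frac{1}{\left(-14 - -418\right) + J} = \frac{1}{\left(-14 - -418\right) + 1489} = \frac{1}{\left(-14 + 418\right) + 1489} = \frac{1}{404 + 1489} = \frac{1}{1893}$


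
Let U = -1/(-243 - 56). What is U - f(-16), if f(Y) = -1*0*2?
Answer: 1/299 ≈ 0.0033445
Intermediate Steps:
f(Y) = 0 (f(Y) = 0*2 = 0)
U = 1/299 (U = -1/(-299) = -1*(-1/299) = 1/299 ≈ 0.0033445)
U - f(-16) = 1/299 - 1*0 = 1/299 + 0 = 1/299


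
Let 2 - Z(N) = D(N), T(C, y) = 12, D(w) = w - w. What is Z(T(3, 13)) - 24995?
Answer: -24993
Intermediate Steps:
D(w) = 0
Z(N) = 2 (Z(N) = 2 - 1*0 = 2 + 0 = 2)
Z(T(3, 13)) - 24995 = 2 - 24995 = -24993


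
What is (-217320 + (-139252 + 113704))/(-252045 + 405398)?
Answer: -242868/153353 ≈ -1.5837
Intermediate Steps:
(-217320 + (-139252 + 113704))/(-252045 + 405398) = (-217320 - 25548)/153353 = -242868*1/153353 = -242868/153353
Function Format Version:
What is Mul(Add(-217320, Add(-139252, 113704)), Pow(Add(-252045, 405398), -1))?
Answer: Rational(-242868, 153353) ≈ -1.5837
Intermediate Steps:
Mul(Add(-217320, Add(-139252, 113704)), Pow(Add(-252045, 405398), -1)) = Mul(Add(-217320, -25548), Pow(153353, -1)) = Mul(-242868, Rational(1, 153353)) = Rational(-242868, 153353)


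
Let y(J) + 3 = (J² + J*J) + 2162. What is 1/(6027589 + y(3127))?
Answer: 1/25586006 ≈ 3.9084e-8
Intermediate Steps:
y(J) = 2159 + 2*J² (y(J) = -3 + ((J² + J*J) + 2162) = -3 + ((J² + J²) + 2162) = -3 + (2*J² + 2162) = -3 + (2162 + 2*J²) = 2159 + 2*J²)
1/(6027589 + y(3127)) = 1/(6027589 + (2159 + 2*3127²)) = 1/(6027589 + (2159 + 2*9778129)) = 1/(6027589 + (2159 + 19556258)) = 1/(6027589 + 19558417) = 1/25586006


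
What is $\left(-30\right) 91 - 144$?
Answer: $-2874$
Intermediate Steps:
$\left(-30\right) 91 - 144 = -2730 - 144 = -2874$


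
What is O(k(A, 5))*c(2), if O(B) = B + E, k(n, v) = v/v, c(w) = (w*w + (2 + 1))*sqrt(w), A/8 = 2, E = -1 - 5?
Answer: -35*sqrt(2) ≈ -49.497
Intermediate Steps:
E = -6
A = 16 (A = 8*2 = 16)
c(w) = sqrt(w)*(3 + w**2) (c(w) = (w**2 + 3)*sqrt(w) = (3 + w**2)*sqrt(w) = sqrt(w)*(3 + w**2))
k(n, v) = 1
O(B) = -6 + B (O(B) = B - 6 = -6 + B)
O(k(A, 5))*c(2) = (-6 + 1)*(sqrt(2)*(3 + 2**2)) = -5*sqrt(2)*(3 + 4) = -5*sqrt(2)*7 = -35*sqrt(2)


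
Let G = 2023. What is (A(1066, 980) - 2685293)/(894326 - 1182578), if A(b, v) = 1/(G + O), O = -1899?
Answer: 19586843/2102544 ≈ 9.3158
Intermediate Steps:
A(b, v) = 1/124 (A(b, v) = 1/(2023 - 1899) = 1/124)
(A(1066, 980) - 2685293)/(894326 - 1182578) = (1/124 - 2685293)/(894326 - 1182578) = -332976331/124/(-288252) = -332976331/124*(-1/288252) = 19586843/2102544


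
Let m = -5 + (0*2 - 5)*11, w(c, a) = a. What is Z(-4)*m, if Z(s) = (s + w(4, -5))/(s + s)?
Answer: -135/2 ≈ -67.500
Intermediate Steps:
m = -60 (m = -5 + (0 - 5)*11 = -5 - 5*11 = -5 - 55 = -60)
Z(s) = (-5 + s)/(2*s) (Z(s) = (s - 5)/(s + s) = (-5 + s)/((2*s)) = (-5 + s)*(1/(2*s)) = (-5 + s)/(2*s))
Z(-4)*m = ((1/2)*(-5 - 4)/(-4))*(-60) = ((1/2)*(-1/4)*(-9))*(-60) = (9/8)*(-60) = -135/2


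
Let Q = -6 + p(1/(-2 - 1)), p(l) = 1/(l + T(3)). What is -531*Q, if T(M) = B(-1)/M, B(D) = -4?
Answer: 17523/5 ≈ 3504.6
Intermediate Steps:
T(M) = -4/M
p(l) = 1/(-4/3 + l) (p(l) = 1/(l - 4/3) = 1/(-4/3 + l))
Q = -33/5 (Q = -6 + 3/(-4 + 3/(-2 - 1)) = -6 + 3/(-4 + 3/(-3)) = -6 + 3/(-4 + 3*(-1/3)) = -6 + 3/(-4 - 1) = -6 + 3/(-5) = -6 + 3*(-1/5) = -6 - 3/5 = -33/5 ≈ -6.6000)
-531*Q = -531*(-33/5) = 17523/5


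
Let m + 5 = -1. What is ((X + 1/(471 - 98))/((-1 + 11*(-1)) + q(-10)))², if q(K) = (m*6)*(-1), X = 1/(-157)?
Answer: 81/3429390721 ≈ 2.3619e-8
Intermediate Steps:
X = -1/157 ≈ -0.0063694
m = -6 (m = -5 - 1 = -6)
q(K) = 36 (q(K) = -6*6*(-1) = -36*(-1) = 36)
((X + 1/(471 - 98))/((-1 + 11*(-1)) + q(-10)))² = ((-1/157 + 1/(471 - 98))/((-1 + 11*(-1)) + 36))² = ((-1/157 + 1/373)/((-1 - 11) + 36))² = ((-1/157 + 1/373)/(-12 + 36))² = (-216/58561/24)² = (-216/58561*1/24)² = (-9/58561)² = 81/3429390721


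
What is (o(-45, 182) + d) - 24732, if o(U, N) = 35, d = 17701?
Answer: -6996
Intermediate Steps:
(o(-45, 182) + d) - 24732 = (35 + 17701) - 24732 = 17736 - 24732 = -6996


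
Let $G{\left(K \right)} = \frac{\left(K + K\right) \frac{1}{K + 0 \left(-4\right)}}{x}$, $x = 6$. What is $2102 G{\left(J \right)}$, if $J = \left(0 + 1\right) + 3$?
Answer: $\frac{2102}{3} \approx 700.67$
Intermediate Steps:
$J = 4$ ($J = 1 + 3 = 4$)
$G{\left(K \right)} = \frac{1}{3}$ ($G{\left(K \right)} = \frac{\left(K + K\right) \frac{1}{K + 0 \left(-4\right)}}{6} = \frac{2 K}{K + 0} \cdot \frac{1}{6} = \frac{2 K}{K} \frac{1}{6} = 2 \cdot \frac{1}{6} = \frac{1}{3}$)
$2102 G{\left(J \right)} = 2102 \cdot \frac{1}{3} = \frac{2102}{3}$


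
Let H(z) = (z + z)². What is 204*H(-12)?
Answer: 117504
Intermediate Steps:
H(z) = 4*z² (H(z) = (2*z)² = 4*z²)
204*H(-12) = 204*(4*(-12)²) = 204*(4*144) = 204*576 = 117504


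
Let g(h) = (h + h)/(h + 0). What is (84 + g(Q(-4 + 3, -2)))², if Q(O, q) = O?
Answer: 7396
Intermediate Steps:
g(h) = 2 (g(h) = (2*h)/h = 2)
(84 + g(Q(-4 + 3, -2)))² = (84 + 2)² = 86² = 7396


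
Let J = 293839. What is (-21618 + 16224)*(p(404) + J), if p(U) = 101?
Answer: -1585512360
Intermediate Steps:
(-21618 + 16224)*(p(404) + J) = (-21618 + 16224)*(101 + 293839) = -5394*293940 = -1585512360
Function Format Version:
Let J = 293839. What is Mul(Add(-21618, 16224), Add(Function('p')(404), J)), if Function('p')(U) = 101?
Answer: -1585512360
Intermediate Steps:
Mul(Add(-21618, 16224), Add(Function('p')(404), J)) = Mul(Add(-21618, 16224), Add(101, 293839)) = Mul(-5394, 293940) = -1585512360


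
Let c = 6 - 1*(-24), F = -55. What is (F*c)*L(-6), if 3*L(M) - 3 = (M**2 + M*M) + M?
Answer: -37950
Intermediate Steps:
c = 30 (c = 6 + 24 = 30)
L(M) = 1 + M/3 + 2*M**2/3 (L(M) = 1 + ((M**2 + M*M) + M)/3 = 1 + ((M**2 + M**2) + M)/3 = 1 + (2*M**2 + M)/3 = 1 + (M + 2*M**2)/3 = 1 + (M/3 + 2*M**2/3) = 1 + M/3 + 2*M**2/3)
(F*c)*L(-6) = (-55*30)*(1 + (1/3)*(-6) + (2/3)*(-6)**2) = -1650*(1 - 2 + (2/3)*36) = -1650*(1 - 2 + 24) = -1650*23 = -37950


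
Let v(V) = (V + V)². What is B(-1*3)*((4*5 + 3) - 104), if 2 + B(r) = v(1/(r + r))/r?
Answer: 165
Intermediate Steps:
v(V) = 4*V² (v(V) = (2*V)² = 4*V²)
B(r) = -2 + r⁻³ (B(r) = -2 + (4*(1/(r + r))²)/r = -2 + (4*(1/(2*r))²)/r = -2 + (4*(1/(4*r²)))/r = -2 + 1/(r²*r) = -2 + r⁻³)
B(-1*3)*((4*5 + 3) - 104) = (-2 + (-1*3)⁻³)*((4*5 + 3) - 104) = (-2 + (-3)⁻³)*((20 + 3) - 104) = (-2 - 1/27)*(23 - 104) = -55/27*(-81) = 165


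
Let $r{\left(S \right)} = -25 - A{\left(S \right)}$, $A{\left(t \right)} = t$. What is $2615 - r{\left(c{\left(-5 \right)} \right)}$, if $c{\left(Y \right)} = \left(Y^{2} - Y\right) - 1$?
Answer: $2669$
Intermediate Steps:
$c{\left(Y \right)} = -1 + Y^{2} - Y$
$r{\left(S \right)} = -25 - S$
$2615 - r{\left(c{\left(-5 \right)} \right)} = 2615 - \left(-25 - \left(-1 + \left(-5\right)^{2} - -5\right)\right) = 2615 - \left(-25 - \left(-1 + 25 + 5\right)\right) = 2615 - \left(-25 - 29\right) = 2615 - -54 = 2615 + 54 = 2669$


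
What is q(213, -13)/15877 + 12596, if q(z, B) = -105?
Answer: 199986587/15877 ≈ 12596.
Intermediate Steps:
q(213, -13)/15877 + 12596 = -105/15877 + 12596 = 199986587/15877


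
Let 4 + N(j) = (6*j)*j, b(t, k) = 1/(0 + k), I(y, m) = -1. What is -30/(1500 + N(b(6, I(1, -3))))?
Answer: -15/751 ≈ -0.019973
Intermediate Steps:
b(t, k) = 1/k
N(j) = -4 + 6*j² (N(j) = -4 + (6*j)*j = -4 + 6*j²)
-30/(1500 + N(b(6, I(1, -3)))) = -30/(1500 + (-4 + 6*(1/(-1))²)) = -30/(1500 + (-4 + 6*(-1)²)) = -30/(1500 + (-4 + 6*1)) = -30/(1500 + (-4 + 6)) = -30/(1500 + 2) = -30/1502 = (1/1502)*(-30) = -15/751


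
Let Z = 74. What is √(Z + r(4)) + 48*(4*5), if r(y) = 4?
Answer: 960 + √78 ≈ 968.83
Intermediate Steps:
√(Z + r(4)) + 48*(4*5) = √(74 + 4) + 48*(4*5) = √78 + 48*20 = √78 + 960 = 960 + √78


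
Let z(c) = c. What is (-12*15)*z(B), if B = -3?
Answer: 540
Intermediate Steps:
(-12*15)*z(B) = -12*15*(-3) = -180*(-3) = 540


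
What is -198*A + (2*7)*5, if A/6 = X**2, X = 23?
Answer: -628382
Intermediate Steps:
A = 3174 (A = 6*23**2 = 6*529 = 3174)
-198*A + (2*7)*5 = -198*3174 + (2*7)*5 = -628452 + 14*5 = -628452 + 70 = -628382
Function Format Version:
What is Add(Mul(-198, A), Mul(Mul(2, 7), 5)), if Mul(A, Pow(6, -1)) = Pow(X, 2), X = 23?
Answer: -628382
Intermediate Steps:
A = 3174 (A = Mul(6, Pow(23, 2)) = Mul(6, 529) = 3174)
Add(Mul(-198, A), Mul(Mul(2, 7), 5)) = Add(Mul(-198, 3174), Mul(Mul(2, 7), 5)) = Add(-628452, Mul(14, 5)) = Add(-628452, 70) = -628382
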